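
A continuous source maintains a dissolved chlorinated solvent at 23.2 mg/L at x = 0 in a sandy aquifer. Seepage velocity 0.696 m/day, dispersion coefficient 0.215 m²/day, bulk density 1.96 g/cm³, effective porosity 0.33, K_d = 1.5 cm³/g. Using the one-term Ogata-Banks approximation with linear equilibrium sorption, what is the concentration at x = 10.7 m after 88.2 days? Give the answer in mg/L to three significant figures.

0.247 mg/L

Retardation factor R = 1 + ρ_b·K_d/n = 1 + 1.96 × 1.5/0.33 = 9.909.
Sorption retards both mechanisms: v_R = v/R = 0.07024 m/day, D_R = D/R = 0.02170 m²/day.
v_R·t = 0.07024 × 88.2 = 6.195168 m; 2√(D_R t) = 2.767 m; argument = (10.7 − 6.195168)/2.767 = 1.628.
C = C₀ × ½·erfc(1.628) = 23.2 × 0.01066 = 0.247 mg/L.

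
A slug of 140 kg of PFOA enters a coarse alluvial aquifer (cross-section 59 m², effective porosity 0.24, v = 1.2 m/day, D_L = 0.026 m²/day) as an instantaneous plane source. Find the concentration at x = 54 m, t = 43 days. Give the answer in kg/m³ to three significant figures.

0.728 kg/m³

For an instantaneous plane source, C(x,t) = M/(n_e·A·√(4πDt)) · exp(−(x−vt)²/(4Dt)), with n_e·A the pore (flow) area.
Plume center vt = 1.2 × 43 = 51.6 m, so the well at 54 m is 2.4 m downgradient of the peak.
√(4πDt) = 3.748 m, giving peak height M/(n_e·A·√(4πDt)) = 140/(0.24 × 59 × 3.748) = 2.638 kg/m³.
(x−vt)²/(4Dt) = (2.4)²/(4 × 0.026 × 43) = 1.288; exp(−1.288) = 0.2758.
C = 2.638 × 0.2758 = 0.728 kg/m³.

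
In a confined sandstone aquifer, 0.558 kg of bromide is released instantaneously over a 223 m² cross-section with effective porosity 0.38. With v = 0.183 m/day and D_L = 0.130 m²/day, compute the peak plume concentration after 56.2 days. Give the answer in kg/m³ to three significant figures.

The peak of an instantaneous 1D plume sits at x = vt; there the Gaussian factor is 1 and C_max = M/(n_e·A·√(4πDt)), where n_e·A is the pore area the mass is dissolved in.
√(4πDt) = √(4π × 0.130 × 56.2) = 9.582 m, so C_max = 0.558/(0.38 × 223 × 9.582) = 0.000687 kg/m³.

0.000687 kg/m³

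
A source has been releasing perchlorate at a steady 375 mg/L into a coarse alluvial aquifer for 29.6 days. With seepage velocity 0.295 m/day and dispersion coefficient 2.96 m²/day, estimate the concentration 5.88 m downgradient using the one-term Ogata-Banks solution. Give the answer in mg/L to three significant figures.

For a continuous step input, C/C₀ ≈ ½·erfc((x−vt)/(2√(Dt))).
vt = 0.295 × 29.6 = 8.732 m and 2√(Dt) = 2√(2.96 × 29.6) = 18.72 m.
Argument (x−vt)/(2√(Dt)) = (5.88 − 8.732)/18.72 = -0.1524; ½·erfc(-0.1524) = 0.5853.
C = 375 × 0.5853 = 219 mg/L.

219 mg/L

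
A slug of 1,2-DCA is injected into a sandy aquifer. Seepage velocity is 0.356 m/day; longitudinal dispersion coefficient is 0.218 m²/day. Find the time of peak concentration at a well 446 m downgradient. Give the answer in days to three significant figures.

1250 days

For the 1D instantaneous-source solution, setting ∂C/∂t = 0 at fixed x gives v²t² + 2Dt − x² = 0, so t = (√(D² + v²x²) − D)/v².
√(D² + v²x²) = √(0.218² + 0.356² × 446²) = 158.8; v² = 0.126736.
t = (158.8 − 0.218)/0.126736 = 1250 days (vs. the pure-advection estimate x/v = 1250 d).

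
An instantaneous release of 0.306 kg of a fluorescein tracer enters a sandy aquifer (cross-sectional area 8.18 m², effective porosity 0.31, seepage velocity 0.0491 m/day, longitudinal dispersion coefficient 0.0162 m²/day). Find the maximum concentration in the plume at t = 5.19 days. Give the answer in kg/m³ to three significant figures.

0.117 kg/m³

The peak of an instantaneous 1D plume sits at x = vt; there the Gaussian factor is 1 and C_max = M/(n_e·A·√(4πDt)), where n_e·A is the pore area the mass is dissolved in.
√(4πDt) = √(4π × 0.0162 × 5.19) = 1.028 m, so C_max = 0.306/(0.31 × 8.18 × 1.028) = 0.117 kg/m³.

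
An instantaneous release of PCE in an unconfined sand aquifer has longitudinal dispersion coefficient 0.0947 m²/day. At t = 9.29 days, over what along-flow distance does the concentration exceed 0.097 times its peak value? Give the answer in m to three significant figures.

5.73 m

The plume is Gaussian with σ = √(2Dt) = √(2 × 0.0947 × 9.29) = 1.326 m.
C/C_peak = exp(−Δx²/(2σ²)) = 0.097 ⇒ Δx = σ·√(−2 ln 0.097) = 1.326 × 2.160 = 2.864 m.
Width = 2Δx = 5.73 m.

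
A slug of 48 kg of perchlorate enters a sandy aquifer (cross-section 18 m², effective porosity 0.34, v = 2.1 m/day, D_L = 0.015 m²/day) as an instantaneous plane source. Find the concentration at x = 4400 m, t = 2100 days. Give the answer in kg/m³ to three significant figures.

0.178 kg/m³

For an instantaneous plane source, C(x,t) = M/(n_e·A·√(4πDt)) · exp(−(x−vt)²/(4Dt)), with n_e·A the pore (flow) area.
Plume center vt = 2.1 × 2100 = 4410 m, so the well at 4400 m is 10 m upgradient of the peak.
√(4πDt) = 19.90 m, giving peak height M/(n_e·A·√(4πDt)) = 48/(0.34 × 18 × 19.90) = 0.3941 kg/m³.
(x−vt)²/(4Dt) = (-10)²/(4 × 0.015 × 2100) = 0.7937; exp(−0.7937) = 0.4522.
C = 0.3941 × 0.4522 = 0.178 kg/m³.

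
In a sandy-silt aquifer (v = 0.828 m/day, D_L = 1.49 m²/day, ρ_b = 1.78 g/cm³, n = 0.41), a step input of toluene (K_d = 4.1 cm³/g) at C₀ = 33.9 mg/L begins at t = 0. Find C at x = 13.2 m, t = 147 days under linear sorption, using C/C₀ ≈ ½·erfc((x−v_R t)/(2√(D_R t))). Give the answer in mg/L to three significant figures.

Retardation factor R = 1 + ρ_b·K_d/n = 1 + 1.78 × 4.1/0.41 = 18.80.
Sorption retards both mechanisms: v_R = v/R = 0.04404 m/day, D_R = D/R = 0.07926 m²/day.
v_R·t = 0.04404 × 147 = 6.47388 m; 2√(D_R t) = 6.827 m; argument = (13.2 − 6.47388)/6.827 = 0.9852.
C = C₀ × ½·erfc(0.9852) = 33.9 × 0.08177 = 2.77 mg/L.

2.77 mg/L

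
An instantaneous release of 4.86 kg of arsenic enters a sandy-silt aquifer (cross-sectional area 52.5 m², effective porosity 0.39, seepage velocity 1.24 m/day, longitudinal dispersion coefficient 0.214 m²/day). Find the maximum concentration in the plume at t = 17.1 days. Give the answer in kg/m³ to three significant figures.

0.0350 kg/m³

The peak of an instantaneous 1D plume sits at x = vt; there the Gaussian factor is 1 and C_max = M/(n_e·A·√(4πDt)), where n_e·A is the pore area the mass is dissolved in.
√(4πDt) = √(4π × 0.214 × 17.1) = 6.781 m, so C_max = 4.86/(0.39 × 52.5 × 6.781) = 0.0350 kg/m³.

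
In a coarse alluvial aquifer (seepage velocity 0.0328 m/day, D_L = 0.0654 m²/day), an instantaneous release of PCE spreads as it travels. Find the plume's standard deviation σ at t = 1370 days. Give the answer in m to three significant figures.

Dispersive spreading gives a Gaussian with σ² = 2Dt; advection only shifts the center.
σ = √(2 × 0.0654 × 1370) = 13.4 m.

13.4 m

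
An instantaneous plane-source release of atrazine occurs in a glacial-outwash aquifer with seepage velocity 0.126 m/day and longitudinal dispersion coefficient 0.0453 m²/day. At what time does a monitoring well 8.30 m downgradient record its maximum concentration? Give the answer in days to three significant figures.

For the 1D instantaneous-source solution, setting ∂C/∂t = 0 at fixed x gives v²t² + 2Dt − x² = 0, so t = (√(D² + v²x²) − D)/v².
√(D² + v²x²) = √(0.0453² + 0.126² × 8.30²) = 1.047; v² = 0.015876.
t = (1.047 − 0.0453)/0.015876 = 63.1 days (vs. the pure-advection estimate x/v = 65.9 d).

63.1 days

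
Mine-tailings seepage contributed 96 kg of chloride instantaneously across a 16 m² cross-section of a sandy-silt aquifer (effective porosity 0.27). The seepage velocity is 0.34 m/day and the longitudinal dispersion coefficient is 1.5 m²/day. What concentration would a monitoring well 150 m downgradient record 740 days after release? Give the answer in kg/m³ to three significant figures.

0.0184 kg/m³

For an instantaneous plane source, C(x,t) = M/(n_e·A·√(4πDt)) · exp(−(x−vt)²/(4Dt)), with n_e·A the pore (flow) area.
Plume center vt = 0.34 × 740 = 251.6 m, so the well at 150 m is 101.6 m upgradient of the peak.
√(4πDt) = 118.1 m, giving peak height M/(n_e·A·√(4πDt)) = 96/(0.27 × 16 × 118.1) = 0.1882 kg/m³.
(x−vt)²/(4Dt) = (-101.6)²/(4 × 1.5 × 740) = 2.325; exp(−2.325) = 0.09778.
C = 0.1882 × 0.09778 = 0.0184 kg/m³.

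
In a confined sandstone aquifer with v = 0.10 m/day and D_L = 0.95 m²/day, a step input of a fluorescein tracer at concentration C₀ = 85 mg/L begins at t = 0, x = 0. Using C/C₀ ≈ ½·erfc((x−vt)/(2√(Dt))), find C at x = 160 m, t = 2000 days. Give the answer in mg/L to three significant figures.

63.1 mg/L

For a continuous step input, C/C₀ ≈ ½·erfc((x−vt)/(2√(Dt))).
vt = 0.10 × 2000 = 200 m and 2√(Dt) = 2√(0.95 × 2000) = 87.18 m.
Argument (x−vt)/(2√(Dt)) = (160 − 200)/87.18 = -0.4588; ½·erfc(-0.4588) = 0.7418.
C = 85 × 0.7418 = 63.1 mg/L.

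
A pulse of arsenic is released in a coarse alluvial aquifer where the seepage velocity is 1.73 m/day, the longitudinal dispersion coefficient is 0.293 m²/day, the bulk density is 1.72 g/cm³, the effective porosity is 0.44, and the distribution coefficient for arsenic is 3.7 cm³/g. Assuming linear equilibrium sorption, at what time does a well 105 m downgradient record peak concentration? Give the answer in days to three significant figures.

937 days

Retardation factor R = 1 + ρ_b·K_d/n = 1 + 1.72 × 3.7/0.44 = 15.46.
Sorption retards both mechanisms: v_R = v/R = 0.1119 m/day, D_R = D/R = 0.01895 m²/day.
Peak time from v_R²t² + 2D_R t − x² = 0: t = (√(D_R² + v_R²x²) − D_R)/v_R².
√(D_R² + v_R²x²) = √(0.01895² + 0.1119² × 105²) = 11.75; v_R² = 0.01252.
t = (11.75 − 0.01895)/0.01252 = 937 days.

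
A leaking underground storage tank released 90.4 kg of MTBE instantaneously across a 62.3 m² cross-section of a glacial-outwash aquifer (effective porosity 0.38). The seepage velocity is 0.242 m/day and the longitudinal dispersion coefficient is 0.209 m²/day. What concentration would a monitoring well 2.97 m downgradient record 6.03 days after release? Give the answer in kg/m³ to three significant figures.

0.610 kg/m³

For an instantaneous plane source, C(x,t) = M/(n_e·A·√(4πDt)) · exp(−(x−vt)²/(4Dt)), with n_e·A the pore (flow) area.
Plume center vt = 0.242 × 6.03 = 1.45926 m, so the well at 2.97 m is 1.51074 m downgradient of the peak.
√(4πDt) = 3.980 m, giving peak height M/(n_e·A·√(4πDt)) = 90.4/(0.38 × 62.3 × 3.980) = 0.9594 kg/m³.
(x−vt)²/(4Dt) = (1.51074)²/(4 × 0.209 × 6.03) = 0.4527; exp(−0.4527) = 0.6359.
C = 0.9594 × 0.6359 = 0.610 kg/m³.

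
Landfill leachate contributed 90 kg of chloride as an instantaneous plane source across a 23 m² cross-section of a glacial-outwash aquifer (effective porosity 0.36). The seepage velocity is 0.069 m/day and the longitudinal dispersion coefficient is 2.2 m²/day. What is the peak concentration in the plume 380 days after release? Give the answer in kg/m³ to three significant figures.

0.106 kg/m³

The peak of an instantaneous 1D plume sits at x = vt; there the Gaussian factor is 1 and C_max = M/(n_e·A·√(4πDt)), where n_e·A is the pore area the mass is dissolved in.
√(4πDt) = √(4π × 2.2 × 380) = 102.5 m, so C_max = 90/(0.36 × 23 × 102.5) = 0.106 kg/m³.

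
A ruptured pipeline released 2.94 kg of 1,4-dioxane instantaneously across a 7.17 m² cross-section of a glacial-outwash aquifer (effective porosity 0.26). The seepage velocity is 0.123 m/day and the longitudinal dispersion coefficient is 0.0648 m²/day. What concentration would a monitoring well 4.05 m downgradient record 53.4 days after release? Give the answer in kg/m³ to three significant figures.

0.151 kg/m³

For an instantaneous plane source, C(x,t) = M/(n_e·A·√(4πDt)) · exp(−(x−vt)²/(4Dt)), with n_e·A the pore (flow) area.
Plume center vt = 0.123 × 53.4 = 6.5682 m, so the well at 4.05 m is 2.5182 m upgradient of the peak.
√(4πDt) = 6.594 m, giving peak height M/(n_e·A·√(4πDt)) = 2.94/(0.26 × 7.17 × 6.594) = 0.2392 kg/m³.
(x−vt)²/(4Dt) = (-2.5182)²/(4 × 0.0648 × 53.4) = 0.4581; exp(−0.4581) = 0.6325.
C = 0.2392 × 0.6325 = 0.151 kg/m³.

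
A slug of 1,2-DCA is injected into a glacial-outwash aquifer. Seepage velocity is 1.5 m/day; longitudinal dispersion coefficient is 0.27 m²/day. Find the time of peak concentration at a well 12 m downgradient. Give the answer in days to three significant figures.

7.88 days

For the 1D instantaneous-source solution, setting ∂C/∂t = 0 at fixed x gives v²t² + 2Dt − x² = 0, so t = (√(D² + v²x²) − D)/v².
√(D² + v²x²) = √(0.27² + 1.5² × 12²) = 18.00; v² = 2.25.
t = (18.00 − 0.27)/2.25 = 7.88 days (vs. the pure-advection estimate x/v = 8.00 d).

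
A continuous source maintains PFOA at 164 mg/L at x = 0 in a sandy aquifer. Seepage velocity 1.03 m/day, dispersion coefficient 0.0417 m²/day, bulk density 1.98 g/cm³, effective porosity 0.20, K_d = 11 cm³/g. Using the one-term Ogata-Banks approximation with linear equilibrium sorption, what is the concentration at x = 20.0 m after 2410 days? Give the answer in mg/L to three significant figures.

Retardation factor R = 1 + ρ_b·K_d/n = 1 + 1.98 × 11/0.20 = 109.9.
Sorption retards both mechanisms: v_R = v/R = 0.009372 m/day, D_R = D/R = 0.0003794 m²/day.
v_R·t = 0.009372 × 2410 = 22.58652 m; 2√(D_R t) = 1.912 m; argument = (20.0 − 22.58652)/1.912 = -1.353.
C = C₀ × ½·erfc(-1.353) = 164 × 0.9722 = 159 mg/L.

159 mg/L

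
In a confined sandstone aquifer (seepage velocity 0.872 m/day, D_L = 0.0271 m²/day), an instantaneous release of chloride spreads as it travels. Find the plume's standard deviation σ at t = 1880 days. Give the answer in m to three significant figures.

10.1 m

Dispersive spreading gives a Gaussian with σ² = 2Dt; advection only shifts the center.
σ = √(2 × 0.0271 × 1880) = 10.1 m.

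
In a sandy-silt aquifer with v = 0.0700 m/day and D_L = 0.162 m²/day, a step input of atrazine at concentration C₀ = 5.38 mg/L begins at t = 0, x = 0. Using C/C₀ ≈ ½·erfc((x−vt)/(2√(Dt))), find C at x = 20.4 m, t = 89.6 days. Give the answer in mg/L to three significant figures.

For a continuous step input, C/C₀ ≈ ½·erfc((x−vt)/(2√(Dt))).
vt = 0.0700 × 89.6 = 6.272 m and 2√(Dt) = 2√(0.162 × 89.6) = 7.620 m.
Argument (x−vt)/(2√(Dt)) = (20.4 − 6.272)/7.620 = 1.854; ½·erfc(1.854) = 0.004371.
C = 5.38 × 0.004371 = 0.0235 mg/L.

0.0235 mg/L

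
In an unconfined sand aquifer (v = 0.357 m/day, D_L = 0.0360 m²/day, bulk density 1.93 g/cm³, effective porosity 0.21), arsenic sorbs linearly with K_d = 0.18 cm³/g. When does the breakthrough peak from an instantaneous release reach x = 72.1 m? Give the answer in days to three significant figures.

Retardation factor R = 1 + ρ_b·K_d/n = 1 + 1.93 × 0.18/0.21 = 2.654.
Sorption retards both mechanisms: v_R = v/R = 0.1345 m/day, D_R = D/R = 0.01356 m²/day.
Peak time from v_R²t² + 2D_R t − x² = 0: t = (√(D_R² + v_R²x²) − D_R)/v_R².
√(D_R² + v_R²x²) = √(0.01356² + 0.1345² × 72.1²) = 9.697; v_R² = 0.01809.
t = (9.697 − 0.01356)/0.01809 = 535 days.

535 days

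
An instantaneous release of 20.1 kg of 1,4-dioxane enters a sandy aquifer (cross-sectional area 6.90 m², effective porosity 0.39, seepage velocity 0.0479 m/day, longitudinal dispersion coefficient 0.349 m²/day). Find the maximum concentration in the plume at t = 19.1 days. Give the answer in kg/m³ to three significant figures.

0.816 kg/m³

The peak of an instantaneous 1D plume sits at x = vt; there the Gaussian factor is 1 and C_max = M/(n_e·A·√(4πDt)), where n_e·A is the pore area the mass is dissolved in.
√(4πDt) = √(4π × 0.349 × 19.1) = 9.152 m, so C_max = 20.1/(0.39 × 6.90 × 9.152) = 0.816 kg/m³.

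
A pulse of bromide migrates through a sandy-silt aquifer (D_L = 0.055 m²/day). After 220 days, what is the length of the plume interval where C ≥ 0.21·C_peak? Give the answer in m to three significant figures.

The plume is Gaussian with σ = √(2Dt) = √(2 × 0.055 × 220) = 4.919 m.
C/C_peak = exp(−Δx²/(2σ²)) = 0.21 ⇒ Δx = σ·√(−2 ln 0.21) = 4.919 × 1.767 = 8.692 m.
Width = 2Δx = 17.4 m.

17.4 m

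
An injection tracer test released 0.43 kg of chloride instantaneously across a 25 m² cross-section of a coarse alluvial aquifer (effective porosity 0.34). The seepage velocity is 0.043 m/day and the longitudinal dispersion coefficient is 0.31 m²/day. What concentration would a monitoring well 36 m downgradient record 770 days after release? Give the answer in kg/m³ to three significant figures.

0.000916 kg/m³

For an instantaneous plane source, C(x,t) = M/(n_e·A·√(4πDt)) · exp(−(x−vt)²/(4Dt)), with n_e·A the pore (flow) area.
Plume center vt = 0.043 × 770 = 33.11 m, so the well at 36 m is 2.89 m downgradient of the peak.
√(4πDt) = 54.77 m, giving peak height M/(n_e·A·√(4πDt)) = 0.43/(0.34 × 25 × 54.77) = 0.0009236 kg/m³.
(x−vt)²/(4Dt) = (2.89)²/(4 × 0.31 × 770) = 0.008747; exp(−0.008747) = 0.9913.
C = 0.0009236 × 0.9913 = 0.000916 kg/m³.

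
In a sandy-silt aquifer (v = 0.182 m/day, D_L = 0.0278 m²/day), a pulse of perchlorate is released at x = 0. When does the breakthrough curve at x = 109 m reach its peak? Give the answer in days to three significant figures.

For the 1D instantaneous-source solution, setting ∂C/∂t = 0 at fixed x gives v²t² + 2Dt − x² = 0, so t = (√(D² + v²x²) − D)/v².
√(D² + v²x²) = √(0.0278² + 0.182² × 109²) = 19.84; v² = 0.033124.
t = (19.84 − 0.0278)/0.033124 = 598 days (vs. the pure-advection estimate x/v = 599 d).

598 days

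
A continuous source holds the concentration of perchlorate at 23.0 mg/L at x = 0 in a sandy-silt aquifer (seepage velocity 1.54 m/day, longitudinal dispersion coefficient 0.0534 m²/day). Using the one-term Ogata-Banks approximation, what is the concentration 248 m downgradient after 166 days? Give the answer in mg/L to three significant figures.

For a continuous step input, C/C₀ ≈ ½·erfc((x−vt)/(2√(Dt))).
vt = 1.54 × 166 = 255.64 m and 2√(Dt) = 2√(0.0534 × 166) = 5.955 m.
Argument (x−vt)/(2√(Dt)) = (248 − 255.64)/5.955 = -1.283; ½·erfc(-1.283) = 0.9652.
C = 23.0 × 0.9652 = 22.2 mg/L.

22.2 mg/L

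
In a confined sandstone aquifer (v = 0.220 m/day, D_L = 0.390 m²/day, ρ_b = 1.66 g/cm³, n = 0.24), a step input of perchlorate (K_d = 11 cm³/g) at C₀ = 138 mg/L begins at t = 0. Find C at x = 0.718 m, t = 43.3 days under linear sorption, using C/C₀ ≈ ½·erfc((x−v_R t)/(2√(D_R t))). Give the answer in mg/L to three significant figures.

25.5 mg/L

Retardation factor R = 1 + ρ_b·K_d/n = 1 + 1.66 × 11/0.24 = 77.08.
Sorption retards both mechanisms: v_R = v/R = 0.002854 m/day, D_R = D/R = 0.005060 m²/day.
v_R·t = 0.002854 × 43.3 = 0.1235782 m; 2√(D_R t) = 0.9362 m; argument = (0.718 − 0.1235782)/0.9362 = 0.6349.
C = C₀ × ½·erfc(0.6349) = 138 × 0.1846 = 25.5 mg/L.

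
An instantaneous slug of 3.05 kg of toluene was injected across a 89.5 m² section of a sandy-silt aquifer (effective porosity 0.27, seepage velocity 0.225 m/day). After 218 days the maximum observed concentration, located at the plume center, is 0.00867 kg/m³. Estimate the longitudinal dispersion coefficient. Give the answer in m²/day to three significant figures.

At the plume center C_max = M/(n_e·A·√(4πDt)), so D = M²/(4πt·(n_e·A·C_max)²).
n_e·A·C_max = 0.27 × 89.5 × 0.00867 = 0.2095 kg/m.
D = 3.05²/(4π × 218 × 0.2095²) = 0.0774 m²/day.

0.0774 m²/day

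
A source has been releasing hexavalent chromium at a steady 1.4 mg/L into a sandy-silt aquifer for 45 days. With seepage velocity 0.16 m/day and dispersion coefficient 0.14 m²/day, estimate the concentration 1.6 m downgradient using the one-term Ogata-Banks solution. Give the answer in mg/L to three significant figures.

For a continuous step input, C/C₀ ≈ ½·erfc((x−vt)/(2√(Dt))).
vt = 0.16 × 45 = 7.2 m and 2√(Dt) = 2√(0.14 × 45) = 5.020 m.
Argument (x−vt)/(2√(Dt)) = (1.6 − 7.2)/5.020 = -1.116; ½·erfc(-1.116) = 0.9427.
C = 1.4 × 0.9427 = 1.32 mg/L.

1.32 mg/L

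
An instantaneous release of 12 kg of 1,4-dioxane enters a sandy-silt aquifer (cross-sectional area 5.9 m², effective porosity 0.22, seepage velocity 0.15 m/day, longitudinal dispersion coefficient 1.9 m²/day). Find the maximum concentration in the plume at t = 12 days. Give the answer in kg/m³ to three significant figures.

0.546 kg/m³

The peak of an instantaneous 1D plume sits at x = vt; there the Gaussian factor is 1 and C_max = M/(n_e·A·√(4πDt)), where n_e·A is the pore area the mass is dissolved in.
√(4πDt) = √(4π × 1.9 × 12) = 16.93 m, so C_max = 12/(0.22 × 5.9 × 16.93) = 0.546 kg/m³.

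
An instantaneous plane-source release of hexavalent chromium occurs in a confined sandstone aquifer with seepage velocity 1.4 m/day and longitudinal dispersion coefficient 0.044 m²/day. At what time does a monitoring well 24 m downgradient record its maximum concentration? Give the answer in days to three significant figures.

17.1 days

For the 1D instantaneous-source solution, setting ∂C/∂t = 0 at fixed x gives v²t² + 2Dt − x² = 0, so t = (√(D² + v²x²) − D)/v².
√(D² + v²x²) = √(0.044² + 1.4² × 24²) = 33.60; v² = 1.96.
t = (33.60 − 0.044)/1.96 = 17.1 days (vs. the pure-advection estimate x/v = 17.1 d).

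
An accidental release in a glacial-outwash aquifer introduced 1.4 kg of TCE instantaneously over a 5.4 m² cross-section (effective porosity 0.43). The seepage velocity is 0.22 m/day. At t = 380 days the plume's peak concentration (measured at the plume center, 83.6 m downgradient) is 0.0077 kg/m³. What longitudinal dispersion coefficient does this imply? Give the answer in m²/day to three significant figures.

1.28 m²/day

At the plume center C_max = M/(n_e·A·√(4πDt)), so D = M²/(4πt·(n_e·A·C_max)²).
n_e·A·C_max = 0.43 × 5.4 × 0.0077 = 0.01788 kg/m.
D = 1.4²/(4π × 380 × 0.01788²) = 1.28 m²/day.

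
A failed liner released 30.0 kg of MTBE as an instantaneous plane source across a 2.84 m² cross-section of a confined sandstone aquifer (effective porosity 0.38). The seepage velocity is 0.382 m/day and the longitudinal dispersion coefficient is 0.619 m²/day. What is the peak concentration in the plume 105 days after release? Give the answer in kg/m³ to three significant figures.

The peak of an instantaneous 1D plume sits at x = vt; there the Gaussian factor is 1 and C_max = M/(n_e·A·√(4πDt)), where n_e·A is the pore area the mass is dissolved in.
√(4πDt) = √(4π × 0.619 × 105) = 28.58 m, so C_max = 30.0/(0.38 × 2.84 × 28.58) = 0.973 kg/m³.

0.973 kg/m³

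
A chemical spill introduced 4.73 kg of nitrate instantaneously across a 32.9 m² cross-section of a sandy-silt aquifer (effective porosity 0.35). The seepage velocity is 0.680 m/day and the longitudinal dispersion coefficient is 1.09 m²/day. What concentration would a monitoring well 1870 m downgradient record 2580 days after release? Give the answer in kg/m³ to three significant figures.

For an instantaneous plane source, C(x,t) = M/(n_e·A·√(4πDt)) · exp(−(x−vt)²/(4Dt)), with n_e·A the pore (flow) area.
Plume center vt = 0.680 × 2580 = 1754.4 m, so the well at 1870 m is 115.6 m downgradient of the peak.
√(4πDt) = 188.0 m, giving peak height M/(n_e·A·√(4πDt)) = 4.73/(0.35 × 32.9 × 188.0) = 0.002185 kg/m³.
(x−vt)²/(4Dt) = (115.6)²/(4 × 1.09 × 2580) = 1.188; exp(−1.188) = 0.3048.
C = 0.002185 × 0.3048 = 0.000666 kg/m³.

0.000666 kg/m³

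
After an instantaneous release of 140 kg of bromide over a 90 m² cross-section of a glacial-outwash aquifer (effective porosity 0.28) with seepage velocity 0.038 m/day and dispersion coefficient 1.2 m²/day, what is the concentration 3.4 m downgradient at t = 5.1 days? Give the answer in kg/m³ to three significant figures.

For an instantaneous plane source, C(x,t) = M/(n_e·A·√(4πDt)) · exp(−(x−vt)²/(4Dt)), with n_e·A the pore (flow) area.
Plume center vt = 0.038 × 5.1 = 0.1938 m, so the well at 3.4 m is 3.2062 m downgradient of the peak.
√(4πDt) = 8.770 m, giving peak height M/(n_e·A·√(4πDt)) = 140/(0.28 × 90 × 8.770) = 0.6335 kg/m³.
(x−vt)²/(4Dt) = (3.2062)²/(4 × 1.2 × 5.1) = 0.4199; exp(−0.4199) = 0.6571.
C = 0.6335 × 0.6571 = 0.416 kg/m³.

0.416 kg/m³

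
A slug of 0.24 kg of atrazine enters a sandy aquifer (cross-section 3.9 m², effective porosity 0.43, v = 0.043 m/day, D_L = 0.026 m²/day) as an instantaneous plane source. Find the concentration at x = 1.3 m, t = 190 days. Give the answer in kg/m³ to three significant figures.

0.00167 kg/m³

For an instantaneous plane source, C(x,t) = M/(n_e·A·√(4πDt)) · exp(−(x−vt)²/(4Dt)), with n_e·A the pore (flow) area.
Plume center vt = 0.043 × 190 = 8.17 m, so the well at 1.3 m is 6.87 m upgradient of the peak.
√(4πDt) = 7.879 m, giving peak height M/(n_e·A·√(4πDt)) = 0.24/(0.43 × 3.9 × 7.879) = 0.01816 kg/m³.
(x−vt)²/(4Dt) = (-6.87)²/(4 × 0.026 × 190) = 2.389; exp(−2.389) = 0.09172.
C = 0.01816 × 0.09172 = 0.00167 kg/m³.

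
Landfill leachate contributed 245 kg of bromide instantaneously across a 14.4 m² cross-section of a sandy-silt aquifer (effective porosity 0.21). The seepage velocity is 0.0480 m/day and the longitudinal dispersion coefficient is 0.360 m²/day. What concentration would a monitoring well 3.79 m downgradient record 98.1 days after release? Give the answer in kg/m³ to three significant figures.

For an instantaneous plane source, C(x,t) = M/(n_e·A·√(4πDt)) · exp(−(x−vt)²/(4Dt)), with n_e·A the pore (flow) area.
Plume center vt = 0.0480 × 98.1 = 4.7088 m, so the well at 3.79 m is 0.9188 m upgradient of the peak.
√(4πDt) = 21.07 m, giving peak height M/(n_e·A·√(4πDt)) = 245/(0.21 × 14.4 × 21.07) = 3.845 kg/m³.
(x−vt)²/(4Dt) = (-0.9188)²/(4 × 0.360 × 98.1) = 0.005976; exp(−0.005976) = 0.9940.
C = 3.845 × 0.9940 = 3.82 kg/m³.

3.82 kg/m³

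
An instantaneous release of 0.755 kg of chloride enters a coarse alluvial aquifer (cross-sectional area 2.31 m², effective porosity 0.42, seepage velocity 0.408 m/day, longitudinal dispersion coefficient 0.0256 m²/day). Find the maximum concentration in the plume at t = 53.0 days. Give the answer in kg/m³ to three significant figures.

The peak of an instantaneous 1D plume sits at x = vt; there the Gaussian factor is 1 and C_max = M/(n_e·A·√(4πDt)), where n_e·A is the pore area the mass is dissolved in.
√(4πDt) = √(4π × 0.0256 × 53.0) = 4.129 m, so C_max = 0.755/(0.42 × 2.31 × 4.129) = 0.188 kg/m³.

0.188 kg/m³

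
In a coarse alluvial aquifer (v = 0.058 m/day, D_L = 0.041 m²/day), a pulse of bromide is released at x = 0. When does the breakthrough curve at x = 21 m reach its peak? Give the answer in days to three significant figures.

For the 1D instantaneous-source solution, setting ∂C/∂t = 0 at fixed x gives v²t² + 2Dt − x² = 0, so t = (√(D² + v²x²) − D)/v².
√(D² + v²x²) = √(0.041² + 0.058² × 21²) = 1.219; v² = 0.003364.
t = (1.219 − 0.041)/0.003364 = 350 days (vs. the pure-advection estimate x/v = 362 d).

350 days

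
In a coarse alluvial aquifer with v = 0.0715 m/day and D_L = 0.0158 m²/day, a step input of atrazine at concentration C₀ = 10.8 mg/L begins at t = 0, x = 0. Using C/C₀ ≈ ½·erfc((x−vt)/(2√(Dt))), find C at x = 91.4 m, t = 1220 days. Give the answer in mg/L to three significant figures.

For a continuous step input, C/C₀ ≈ ½·erfc((x−vt)/(2√(Dt))).
vt = 0.0715 × 1220 = 87.23 m and 2√(Dt) = 2√(0.0158 × 1220) = 8.781 m.
Argument (x−vt)/(2√(Dt)) = (91.4 − 87.23)/8.781 = 0.4749; ½·erfc(0.4749) = 0.2509.
C = 10.8 × 0.2509 = 2.71 mg/L.

2.71 mg/L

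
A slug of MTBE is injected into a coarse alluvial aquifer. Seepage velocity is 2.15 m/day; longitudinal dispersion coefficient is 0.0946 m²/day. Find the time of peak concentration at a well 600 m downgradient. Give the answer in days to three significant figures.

For the 1D instantaneous-source solution, setting ∂C/∂t = 0 at fixed x gives v²t² + 2Dt − x² = 0, so t = (√(D² + v²x²) − D)/v².
√(D² + v²x²) = √(0.0946² + 2.15² × 600²) = 1290; v² = 4.6225.
t = (1290 − 0.0946)/4.6225 = 279 days (vs. the pure-advection estimate x/v = 279 d).

279 days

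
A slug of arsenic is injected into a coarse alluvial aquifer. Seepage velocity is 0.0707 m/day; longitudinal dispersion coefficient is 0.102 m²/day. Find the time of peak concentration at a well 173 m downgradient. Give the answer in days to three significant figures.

2430 days

For the 1D instantaneous-source solution, setting ∂C/∂t = 0 at fixed x gives v²t² + 2Dt − x² = 0, so t = (√(D² + v²x²) − D)/v².
√(D² + v²x²) = √(0.102² + 0.0707² × 173²) = 12.23; v² = 0.00499849.
t = (12.23 − 0.102)/0.00499849 = 2430 days (vs. the pure-advection estimate x/v = 2450 d).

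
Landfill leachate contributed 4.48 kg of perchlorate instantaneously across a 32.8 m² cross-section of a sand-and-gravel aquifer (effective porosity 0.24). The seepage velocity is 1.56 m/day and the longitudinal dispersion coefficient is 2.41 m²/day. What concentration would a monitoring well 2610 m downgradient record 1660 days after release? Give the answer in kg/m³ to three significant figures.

0.00247 kg/m³

For an instantaneous plane source, C(x,t) = M/(n_e·A·√(4πDt)) · exp(−(x−vt)²/(4Dt)), with n_e·A the pore (flow) area.
Plume center vt = 1.56 × 1660 = 2589.6 m, so the well at 2610 m is 20.4 m downgradient of the peak.
√(4πDt) = 224.2 m, giving peak height M/(n_e·A·√(4πDt)) = 4.48/(0.24 × 32.8 × 224.2) = 0.002538 kg/m³.
(x−vt)²/(4Dt) = (20.4)²/(4 × 2.41 × 1660) = 0.02601; exp(−0.02601) = 0.9743.
C = 0.002538 × 0.9743 = 0.00247 kg/m³.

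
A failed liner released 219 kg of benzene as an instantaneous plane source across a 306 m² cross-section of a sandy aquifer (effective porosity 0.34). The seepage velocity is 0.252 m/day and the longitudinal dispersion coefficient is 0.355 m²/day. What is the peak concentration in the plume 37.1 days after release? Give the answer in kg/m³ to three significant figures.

0.164 kg/m³

The peak of an instantaneous 1D plume sits at x = vt; there the Gaussian factor is 1 and C_max = M/(n_e·A·√(4πDt)), where n_e·A is the pore area the mass is dissolved in.
√(4πDt) = √(4π × 0.355 × 37.1) = 12.86 m, so C_max = 219/(0.34 × 306 × 12.86) = 0.164 kg/m³.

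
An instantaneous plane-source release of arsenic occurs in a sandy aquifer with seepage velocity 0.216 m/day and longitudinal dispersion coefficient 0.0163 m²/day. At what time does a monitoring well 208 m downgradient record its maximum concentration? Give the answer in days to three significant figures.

963 days

For the 1D instantaneous-source solution, setting ∂C/∂t = 0 at fixed x gives v²t² + 2Dt − x² = 0, so t = (√(D² + v²x²) − D)/v².
√(D² + v²x²) = √(0.0163² + 0.216² × 208²) = 44.93; v² = 0.046656.
t = (44.93 − 0.0163)/0.046656 = 963 days (vs. the pure-advection estimate x/v = 963 d).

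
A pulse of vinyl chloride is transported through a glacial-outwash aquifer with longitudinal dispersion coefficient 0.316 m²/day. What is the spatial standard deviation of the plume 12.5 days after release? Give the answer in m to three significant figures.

2.81 m

Dispersive spreading gives a Gaussian with σ² = 2Dt; advection only shifts the center.
σ = √(2 × 0.316 × 12.5) = 2.81 m.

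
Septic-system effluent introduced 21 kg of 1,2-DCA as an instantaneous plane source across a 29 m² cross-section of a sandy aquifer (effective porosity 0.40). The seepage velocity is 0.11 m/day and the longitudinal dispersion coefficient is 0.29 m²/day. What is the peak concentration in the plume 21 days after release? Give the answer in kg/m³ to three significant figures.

The peak of an instantaneous 1D plume sits at x = vt; there the Gaussian factor is 1 and C_max = M/(n_e·A·√(4πDt)), where n_e·A is the pore area the mass is dissolved in.
√(4πDt) = √(4π × 0.29 × 21) = 8.748 m, so C_max = 21/(0.40 × 29 × 8.748) = 0.207 kg/m³.

0.207 kg/m³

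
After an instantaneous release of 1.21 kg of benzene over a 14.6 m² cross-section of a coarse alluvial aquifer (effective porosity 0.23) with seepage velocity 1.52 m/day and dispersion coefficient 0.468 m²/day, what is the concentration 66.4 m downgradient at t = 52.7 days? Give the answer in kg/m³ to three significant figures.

For an instantaneous plane source, C(x,t) = M/(n_e·A·√(4πDt)) · exp(−(x−vt)²/(4Dt)), with n_e·A the pore (flow) area.
Plume center vt = 1.52 × 52.7 = 80.104 m, so the well at 66.4 m is 13.704 m upgradient of the peak.
√(4πDt) = 17.60 m, giving peak height M/(n_e·A·√(4πDt)) = 1.21/(0.23 × 14.6 × 17.60) = 0.02047 kg/m³.
(x−vt)²/(4Dt) = (-13.704)²/(4 × 0.468 × 52.7) = 1.904; exp(−1.904) = 0.1490.
C = 0.02047 × 0.1490 = 0.00305 kg/m³.

0.00305 kg/m³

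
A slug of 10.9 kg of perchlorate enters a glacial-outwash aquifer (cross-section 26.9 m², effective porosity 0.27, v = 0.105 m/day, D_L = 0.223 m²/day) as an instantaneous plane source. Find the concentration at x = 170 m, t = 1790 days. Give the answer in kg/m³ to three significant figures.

0.0173 kg/m³

For an instantaneous plane source, C(x,t) = M/(n_e·A·√(4πDt)) · exp(−(x−vt)²/(4Dt)), with n_e·A the pore (flow) area.
Plume center vt = 0.105 × 1790 = 187.95 m, so the well at 170 m is 17.95 m upgradient of the peak.
√(4πDt) = 70.82 m, giving peak height M/(n_e·A·√(4πDt)) = 10.9/(0.27 × 26.9 × 70.82) = 0.02119 kg/m³.
(x−vt)²/(4Dt) = (-17.95)²/(4 × 0.223 × 1790) = 0.2018; exp(−0.2018) = 0.8173.
C = 0.02119 × 0.8173 = 0.0173 kg/m³.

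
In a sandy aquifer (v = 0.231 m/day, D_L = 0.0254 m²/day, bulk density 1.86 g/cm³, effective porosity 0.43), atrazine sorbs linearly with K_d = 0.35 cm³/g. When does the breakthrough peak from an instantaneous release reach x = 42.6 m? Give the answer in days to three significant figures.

Retardation factor R = 1 + ρ_b·K_d/n = 1 + 1.86 × 0.35/0.43 = 2.514.
Sorption retards both mechanisms: v_R = v/R = 0.09189 m/day, D_R = D/R = 0.01010 m²/day.
Peak time from v_R²t² + 2D_R t − x² = 0: t = (√(D_R² + v_R²x²) − D_R)/v_R².
√(D_R² + v_R²x²) = √(0.01010² + 0.09189² × 42.6²) = 3.915; v_R² = 0.008444.
t = (3.915 − 0.01010)/0.008444 = 462 days.

462 days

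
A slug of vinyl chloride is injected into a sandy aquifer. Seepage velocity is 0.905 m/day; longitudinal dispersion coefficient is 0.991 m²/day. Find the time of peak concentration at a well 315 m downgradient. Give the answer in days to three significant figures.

347 days

For the 1D instantaneous-source solution, setting ∂C/∂t = 0 at fixed x gives v²t² + 2Dt − x² = 0, so t = (√(D² + v²x²) − D)/v².
√(D² + v²x²) = √(0.991² + 0.905² × 315²) = 285.1; v² = 0.819025.
t = (285.1 − 0.991)/0.819025 = 347 days (vs. the pure-advection estimate x/v = 348 d).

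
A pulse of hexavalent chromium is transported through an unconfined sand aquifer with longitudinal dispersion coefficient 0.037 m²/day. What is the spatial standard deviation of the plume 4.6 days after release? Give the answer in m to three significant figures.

Dispersive spreading gives a Gaussian with σ² = 2Dt; advection only shifts the center.
σ = √(2 × 0.037 × 4.6) = 0.583 m.

0.583 m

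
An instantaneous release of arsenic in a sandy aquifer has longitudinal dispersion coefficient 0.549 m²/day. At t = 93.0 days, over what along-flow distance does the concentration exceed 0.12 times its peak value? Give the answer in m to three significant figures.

The plume is Gaussian with σ = √(2Dt) = √(2 × 0.549 × 93.0) = 10.11 m.
C/C_peak = exp(−Δx²/(2σ²)) = 0.12 ⇒ Δx = σ·√(−2 ln 0.12) = 10.11 × 2.059 = 20.82 m.
Width = 2Δx = 41.6 m.

41.6 m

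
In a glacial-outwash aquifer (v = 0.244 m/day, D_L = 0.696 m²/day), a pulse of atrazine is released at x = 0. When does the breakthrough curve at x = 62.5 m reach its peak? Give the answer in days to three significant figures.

245 days

For the 1D instantaneous-source solution, setting ∂C/∂t = 0 at fixed x gives v²t² + 2Dt − x² = 0, so t = (√(D² + v²x²) − D)/v².
√(D² + v²x²) = √(0.696² + 0.244² × 62.5²) = 15.27; v² = 0.059536.
t = (15.27 − 0.696)/0.059536 = 245 days (vs. the pure-advection estimate x/v = 256 d).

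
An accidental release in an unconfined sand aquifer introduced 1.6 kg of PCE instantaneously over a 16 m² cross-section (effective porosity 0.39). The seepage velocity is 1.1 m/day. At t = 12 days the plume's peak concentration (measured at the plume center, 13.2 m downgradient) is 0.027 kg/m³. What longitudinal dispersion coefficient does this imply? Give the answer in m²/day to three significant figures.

At the plume center C_max = M/(n_e·A·√(4πDt)), so D = M²/(4πt·(n_e·A·C_max)²).
n_e·A·C_max = 0.39 × 16 × 0.027 = 0.1685 kg/m.
D = 1.6²/(4π × 12 × 0.1685²) = 0.598 m²/day.

0.598 m²/day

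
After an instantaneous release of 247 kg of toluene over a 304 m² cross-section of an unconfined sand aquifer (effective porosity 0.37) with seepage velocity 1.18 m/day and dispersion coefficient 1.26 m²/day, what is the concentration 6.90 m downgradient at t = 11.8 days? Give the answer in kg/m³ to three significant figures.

For an instantaneous plane source, C(x,t) = M/(n_e·A·√(4πDt)) · exp(−(x−vt)²/(4Dt)), with n_e·A the pore (flow) area.
Plume center vt = 1.18 × 11.8 = 13.924 m, so the well at 6.90 m is 7.024 m upgradient of the peak.
√(4πDt) = 13.67 m, giving peak height M/(n_e·A·√(4πDt)) = 247/(0.37 × 304 × 13.67) = 0.1606 kg/m³.
(x−vt)²/(4Dt) = (-7.024)²/(4 × 1.26 × 11.8) = 0.8296; exp(−0.8296) = 0.4362.
C = 0.1606 × 0.4362 = 0.0701 kg/m³.

0.0701 kg/m³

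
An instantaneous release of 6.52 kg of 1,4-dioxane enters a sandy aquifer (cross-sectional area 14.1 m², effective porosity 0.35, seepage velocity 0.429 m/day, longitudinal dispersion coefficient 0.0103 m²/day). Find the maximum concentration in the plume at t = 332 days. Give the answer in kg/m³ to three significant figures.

0.202 kg/m³

The peak of an instantaneous 1D plume sits at x = vt; there the Gaussian factor is 1 and C_max = M/(n_e·A·√(4πDt)), where n_e·A is the pore area the mass is dissolved in.
√(4πDt) = √(4π × 0.0103 × 332) = 6.555 m, so C_max = 6.52/(0.35 × 14.1 × 6.555) = 0.202 kg/m³.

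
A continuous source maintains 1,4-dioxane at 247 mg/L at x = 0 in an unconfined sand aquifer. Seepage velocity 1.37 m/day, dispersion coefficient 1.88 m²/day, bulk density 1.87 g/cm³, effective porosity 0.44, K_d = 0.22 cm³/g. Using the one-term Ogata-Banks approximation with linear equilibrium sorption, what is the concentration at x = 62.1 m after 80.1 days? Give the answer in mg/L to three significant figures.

Retardation factor R = 1 + ρ_b·K_d/n = 1 + 1.87 × 0.22/0.44 = 1.935.
Sorption retards both mechanisms: v_R = v/R = 0.7080 m/day, D_R = D/R = 0.9716 m²/day.
v_R·t = 0.7080 × 80.1 = 56.7108 m; 2√(D_R t) = 17.64 m; argument = (62.1 − 56.7108)/17.64 = 0.3055.
C = C₀ × ½·erfc(0.3055) = 247 × 0.3329 = 82.2 mg/L.

82.2 mg/L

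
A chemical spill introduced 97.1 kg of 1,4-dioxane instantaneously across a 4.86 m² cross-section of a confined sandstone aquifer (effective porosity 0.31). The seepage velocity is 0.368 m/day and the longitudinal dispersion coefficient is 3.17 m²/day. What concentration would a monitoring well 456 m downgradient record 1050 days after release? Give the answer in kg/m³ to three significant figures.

For an instantaneous plane source, C(x,t) = M/(n_e·A·√(4πDt)) · exp(−(x−vt)²/(4Dt)), with n_e·A the pore (flow) area.
Plume center vt = 0.368 × 1050 = 386.4 m, so the well at 456 m is 69.6 m downgradient of the peak.
√(4πDt) = 204.5 m, giving peak height M/(n_e·A·√(4πDt)) = 97.1/(0.31 × 4.86 × 204.5) = 0.3152 kg/m³.
(x−vt)²/(4Dt) = (69.6)²/(4 × 3.17 × 1050) = 0.3638; exp(−0.3638) = 0.6950.
C = 0.3152 × 0.6950 = 0.219 kg/m³.

0.219 kg/m³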